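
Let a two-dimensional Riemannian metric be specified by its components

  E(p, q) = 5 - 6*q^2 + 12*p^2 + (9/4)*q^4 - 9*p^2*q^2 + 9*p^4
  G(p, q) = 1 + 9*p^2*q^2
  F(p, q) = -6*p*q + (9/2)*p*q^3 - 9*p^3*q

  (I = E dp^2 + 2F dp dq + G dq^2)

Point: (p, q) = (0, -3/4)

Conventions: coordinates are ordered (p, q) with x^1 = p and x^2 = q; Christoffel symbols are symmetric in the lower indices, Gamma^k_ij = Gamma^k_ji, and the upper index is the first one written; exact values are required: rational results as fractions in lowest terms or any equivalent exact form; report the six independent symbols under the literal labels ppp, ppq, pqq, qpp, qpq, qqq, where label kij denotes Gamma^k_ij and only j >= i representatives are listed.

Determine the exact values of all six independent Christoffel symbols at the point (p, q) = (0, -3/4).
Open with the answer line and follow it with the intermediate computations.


Answer: Gamma_ppp = 0, Gamma_ppq = 2664/2393, Gamma_pqq = 0, Gamma_qpp = 0, Gamma_qpq = 0, Gamma_qqq = 0

E = 2393/1024, F = 0, G = 1 at the point
E_p = 0, E_q = 333/64, F_p = 333/128, F_q = 0, G_p = 0, G_q = 0
EG - F^2 = 2393/1024;  g^inv = (1024/2393) * [[1, 0], [0, 2393/1024]]
first-kind symbols [ij,l] = (1/2)(d_i g_jl + d_j g_il - d_l g_ij): [pp,p] = E_p/2 = 0, [pp,q] = F_p - E_q/2 = 0, [pq,p] = E_q/2 = 333/128, [pq,q] = G_p/2 = 0, [qq,p] = F_q - G_p/2 = 0, [qq,q] = G_q/2 = 0
Gamma^p_ij = (G*[ij,p] - F*[ij,q])/(EG - F^2), Gamma^q_ij = (E*[ij,q] - F*[ij,p])/(EG - F^2)


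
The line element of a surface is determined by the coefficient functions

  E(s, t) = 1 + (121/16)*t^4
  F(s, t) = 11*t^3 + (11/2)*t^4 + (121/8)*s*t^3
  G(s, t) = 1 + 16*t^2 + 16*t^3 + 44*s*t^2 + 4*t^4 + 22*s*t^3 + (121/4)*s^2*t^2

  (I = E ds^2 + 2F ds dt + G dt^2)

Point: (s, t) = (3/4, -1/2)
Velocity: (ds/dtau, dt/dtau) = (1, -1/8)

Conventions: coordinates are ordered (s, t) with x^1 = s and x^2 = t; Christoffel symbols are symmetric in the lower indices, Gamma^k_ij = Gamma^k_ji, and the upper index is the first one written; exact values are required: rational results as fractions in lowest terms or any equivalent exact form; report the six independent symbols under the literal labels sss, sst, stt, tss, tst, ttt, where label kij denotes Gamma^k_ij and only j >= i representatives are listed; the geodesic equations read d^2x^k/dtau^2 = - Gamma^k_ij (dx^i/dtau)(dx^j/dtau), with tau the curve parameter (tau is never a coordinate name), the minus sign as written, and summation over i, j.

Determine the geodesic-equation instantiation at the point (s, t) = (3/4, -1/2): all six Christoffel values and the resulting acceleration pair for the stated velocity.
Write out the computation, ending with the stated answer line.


E = 377/256, F = -627/256, G = 3505/256 at the point
E_s = 0, E_t = -121/32, F_s = -121/64, F_t = 1793/128, G_s = 627/32, G_t = -2793/64
EG - F^2 = 1813/128;  g^inv = (128/1813) * [[3505/256, 627/256], [627/256, 377/256]]
first-kind symbols [ij,l] = (1/2)(d_i g_jl + d_j g_il - d_l g_ij): [ss,s] = E_s/2 = 0, [ss,t] = F_s - E_t/2 = 0, [st,s] = E_t/2 = -121/64, [st,t] = G_s/2 = 627/64, [tt,s] = F_t - G_s/2 = 539/128, [tt,t] = G_t/2 = -2793/128
Gamma^s_ij = (G*[ij,s] - F*[ij,t])/(EG - F^2), Gamma^t_ij = (E*[ij,t] - F*[ij,s])/(EG - F^2)
Gamma_sss = 0, Gamma_sst = -242/1813, Gamma_stt = 11/37, Gamma_tss = 0, Gamma_tst = 1254/1813, Gamma_ttt = -57/37
d^2s/dtau^2 = -(Gamma_sss*(1)^2 + 2*Gamma_sst*(1)*(-1/8) + Gamma_stt*(-1/8)^2) = -4411/116032
d^2t/dtau^2 = -(Gamma_tss*(1)^2 + 2*Gamma_tst*(1)*(-1/8) + Gamma_ttt*(-1/8)^2) = 22857/116032

Answer: Gamma_sss = 0, Gamma_sst = -242/1813, Gamma_stt = 11/37, Gamma_tss = 0, Gamma_tst = 1254/1813, Gamma_ttt = -57/37; accelerations (d^2s/dtau^2, d^2t/dtau^2) = (-4411/116032, 22857/116032)


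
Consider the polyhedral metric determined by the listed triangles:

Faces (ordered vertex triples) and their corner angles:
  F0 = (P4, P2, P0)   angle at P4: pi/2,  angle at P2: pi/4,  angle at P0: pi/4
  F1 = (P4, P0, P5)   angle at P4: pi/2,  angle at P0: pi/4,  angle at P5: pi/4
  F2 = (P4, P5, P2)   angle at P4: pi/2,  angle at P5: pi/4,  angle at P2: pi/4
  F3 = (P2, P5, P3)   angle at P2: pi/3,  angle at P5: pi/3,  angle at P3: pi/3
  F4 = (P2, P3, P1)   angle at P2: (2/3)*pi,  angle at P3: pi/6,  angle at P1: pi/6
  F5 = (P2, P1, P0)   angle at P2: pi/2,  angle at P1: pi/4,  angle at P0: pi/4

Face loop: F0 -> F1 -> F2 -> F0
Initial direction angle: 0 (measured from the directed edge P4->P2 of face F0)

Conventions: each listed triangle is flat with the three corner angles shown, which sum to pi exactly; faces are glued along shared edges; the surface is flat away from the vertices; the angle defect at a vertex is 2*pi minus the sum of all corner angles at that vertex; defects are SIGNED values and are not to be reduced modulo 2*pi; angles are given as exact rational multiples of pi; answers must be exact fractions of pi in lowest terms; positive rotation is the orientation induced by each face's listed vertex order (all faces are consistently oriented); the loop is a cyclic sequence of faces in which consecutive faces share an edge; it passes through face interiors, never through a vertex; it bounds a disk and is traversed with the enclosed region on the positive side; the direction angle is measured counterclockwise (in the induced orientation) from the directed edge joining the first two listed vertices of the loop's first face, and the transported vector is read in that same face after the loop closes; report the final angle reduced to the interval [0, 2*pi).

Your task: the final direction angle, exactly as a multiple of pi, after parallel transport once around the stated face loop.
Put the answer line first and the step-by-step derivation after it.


Answer: final direction angle = pi/2

enclosed vertex P4: corner angles sum to (3/2)*pi, defect = 2*pi - (3/2)*pi = pi/2
the rotation equals the total enclosed defect, so the final angle is initial + defects (mod 2*pi)
final angle = 0 + pi/2 = pi/2 (mod 2*pi)


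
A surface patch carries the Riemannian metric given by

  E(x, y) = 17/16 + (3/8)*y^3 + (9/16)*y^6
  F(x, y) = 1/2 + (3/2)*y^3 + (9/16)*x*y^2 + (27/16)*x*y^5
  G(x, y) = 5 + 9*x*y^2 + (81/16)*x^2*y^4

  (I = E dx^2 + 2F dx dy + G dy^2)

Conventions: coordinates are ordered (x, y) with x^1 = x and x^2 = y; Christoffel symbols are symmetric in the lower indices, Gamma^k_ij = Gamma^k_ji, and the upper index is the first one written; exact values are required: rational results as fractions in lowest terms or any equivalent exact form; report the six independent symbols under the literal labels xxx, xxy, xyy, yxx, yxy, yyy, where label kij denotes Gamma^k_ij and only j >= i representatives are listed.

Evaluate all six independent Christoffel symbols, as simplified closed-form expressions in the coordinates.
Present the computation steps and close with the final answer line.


E = 17/16 + (3/8)*y^3 + (9/16)*y^6; F = 1/2 + (3/2)*y^3 + (9/16)*x*y^2 + (27/16)*x*y^5; G = 5 + 9*x*y^2 + (81/16)*x^2*y^4
Gamma^k_ij = (1/2) g^{kl} (d_i g_jl + d_j g_il - d_l g_ij), with g^inv = (1/(EG-F^2)) [[G, -F], [-F, E]]
first partials: E_x = 0, E_y = (9/8)*y^2 + (27/8)*y^5, F_x = (9/16)*y^2 + (27/16)*y^5, F_y = (9/2)*y^2 + (9/8)*x*y + (135/16)*x*y^4, G_x = 9*y^2 + (81/8)*x*y^4, G_y = 18*x*y + (81/4)*x^2*y^3
D = EG - F^2 = 81/16 + (3/8)*y^3 + 9*x*y^2 + (9/16)*y^6 + (81/16)*x^2*y^4
expanded: Gamma^x_xx = (G E_x - 2F F_x + F E_y)/(2D), Gamma^x_xy = (G E_y - F G_x)/(2D), Gamma^x_yy = (2G F_y - G G_x - F G_y)/(2D), Gamma^y_xx = (2E F_x - E E_y - F E_x)/(2D), Gamma^y_xy = (E G_x - F E_y)/(2D), Gamma^y_yy = (E G_y - 2F F_y + F G_x)/(2D); substitute and cancel common factors

Answer: Gamma_xxx = 0, Gamma_xxy = (9*y^5 + 3*y^2)/(27*x^2*y^4 + 48*x*y^2 + 3*y^6 + 2*y^3 + 27), Gamma_xyy = (18*x*y^4 + 6*x*y)/(27*x^2*y^4 + 48*x*y^2 + 3*y^6 + 2*y^3 + 27), Gamma_yxx = 0, Gamma_yxy = (27*x*y^4 + 24*y^2)/(27*x^2*y^4 + 48*x*y^2 + 3*y^6 + 2*y^3 + 27), Gamma_yyy = (54*x^2*y^3 + 48*x*y)/(27*x^2*y^4 + 48*x*y^2 + 3*y^6 + 2*y^3 + 27)


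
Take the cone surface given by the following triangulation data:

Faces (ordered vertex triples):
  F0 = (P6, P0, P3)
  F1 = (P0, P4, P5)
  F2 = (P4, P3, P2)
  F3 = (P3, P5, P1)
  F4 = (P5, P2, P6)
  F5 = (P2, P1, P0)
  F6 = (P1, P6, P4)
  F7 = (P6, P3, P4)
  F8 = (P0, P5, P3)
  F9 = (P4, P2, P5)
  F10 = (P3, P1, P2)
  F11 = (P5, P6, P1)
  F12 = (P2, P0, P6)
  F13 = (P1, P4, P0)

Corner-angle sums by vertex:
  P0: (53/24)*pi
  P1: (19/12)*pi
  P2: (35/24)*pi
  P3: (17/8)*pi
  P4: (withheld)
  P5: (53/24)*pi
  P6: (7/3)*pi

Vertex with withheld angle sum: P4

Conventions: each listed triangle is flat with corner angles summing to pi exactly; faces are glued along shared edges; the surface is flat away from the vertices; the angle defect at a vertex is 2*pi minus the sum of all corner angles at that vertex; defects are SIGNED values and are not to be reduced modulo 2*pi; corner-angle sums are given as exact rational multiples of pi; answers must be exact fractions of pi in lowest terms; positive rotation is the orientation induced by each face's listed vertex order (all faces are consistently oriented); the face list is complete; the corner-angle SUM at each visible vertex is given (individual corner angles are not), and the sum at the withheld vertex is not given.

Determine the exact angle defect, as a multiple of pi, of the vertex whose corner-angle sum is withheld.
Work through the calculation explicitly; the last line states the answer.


V = 7, E = 21, F = 14; chi = V - E + F = 0
Gauss-Bonnet: total defect = 2*pi*chi = 0; visible defects sum to pi/12

Answer: defect(P4) = -pi/12


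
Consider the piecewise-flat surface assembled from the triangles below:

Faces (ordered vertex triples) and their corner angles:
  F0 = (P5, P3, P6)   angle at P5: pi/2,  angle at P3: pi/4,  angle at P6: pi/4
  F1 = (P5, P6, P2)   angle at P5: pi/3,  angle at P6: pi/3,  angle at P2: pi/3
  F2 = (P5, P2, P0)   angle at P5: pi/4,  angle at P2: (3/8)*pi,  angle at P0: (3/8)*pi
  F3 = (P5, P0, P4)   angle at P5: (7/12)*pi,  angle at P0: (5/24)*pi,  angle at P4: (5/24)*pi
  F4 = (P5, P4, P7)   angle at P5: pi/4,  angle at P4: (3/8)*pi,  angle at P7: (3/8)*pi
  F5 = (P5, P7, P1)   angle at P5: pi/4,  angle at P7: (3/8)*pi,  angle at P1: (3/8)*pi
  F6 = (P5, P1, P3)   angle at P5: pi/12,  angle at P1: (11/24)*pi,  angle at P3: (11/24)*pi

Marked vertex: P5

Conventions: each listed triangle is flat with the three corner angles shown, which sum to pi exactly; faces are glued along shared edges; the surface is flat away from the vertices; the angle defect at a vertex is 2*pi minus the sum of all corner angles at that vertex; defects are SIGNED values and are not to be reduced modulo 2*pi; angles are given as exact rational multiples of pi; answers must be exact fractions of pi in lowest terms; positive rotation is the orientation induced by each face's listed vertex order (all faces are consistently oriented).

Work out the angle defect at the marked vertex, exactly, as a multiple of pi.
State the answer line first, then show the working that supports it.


Answer: defect(P5) = -pi/4

Sum of corner angles at P5: (9/4)*pi
defect = 2*pi - (9/4)*pi


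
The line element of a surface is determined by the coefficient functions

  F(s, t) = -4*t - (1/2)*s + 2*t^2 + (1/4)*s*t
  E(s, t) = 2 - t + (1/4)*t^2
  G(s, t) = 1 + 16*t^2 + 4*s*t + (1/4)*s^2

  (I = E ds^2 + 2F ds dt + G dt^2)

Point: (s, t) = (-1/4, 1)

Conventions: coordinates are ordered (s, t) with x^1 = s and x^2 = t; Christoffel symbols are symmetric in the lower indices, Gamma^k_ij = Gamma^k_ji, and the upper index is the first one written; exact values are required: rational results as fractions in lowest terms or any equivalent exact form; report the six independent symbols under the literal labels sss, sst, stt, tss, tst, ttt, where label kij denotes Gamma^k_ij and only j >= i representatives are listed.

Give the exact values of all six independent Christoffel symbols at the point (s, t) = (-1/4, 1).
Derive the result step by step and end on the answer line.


E = 5/4, F = -31/16, G = 1025/64 at the point
E_s = 0, E_t = -1/2, F_s = -1/4, F_t = -1/16, G_s = 31/8, G_t = 31
EG - F^2 = 1041/64;  g^inv = (64/1041) * [[1025/64, 31/16], [31/16, 5/4]]
first-kind symbols [ij,l] = (1/2)(d_i g_jl + d_j g_il - d_l g_ij): [ss,s] = E_s/2 = 0, [ss,t] = F_s - E_t/2 = 0, [st,s] = E_t/2 = -1/4, [st,t] = G_s/2 = 31/16, [tt,s] = F_t - G_s/2 = -2, [tt,t] = G_t/2 = 31/2
Gamma^s_ij = (G*[ij,s] - F*[ij,t])/(EG - F^2), Gamma^t_ij = (E*[ij,t] - F*[ij,s])/(EG - F^2)

Answer: Gamma_sss = 0, Gamma_sst = -16/1041, Gamma_stt = -128/1041, Gamma_tss = 0, Gamma_tst = 124/1041, Gamma_ttt = 992/1041


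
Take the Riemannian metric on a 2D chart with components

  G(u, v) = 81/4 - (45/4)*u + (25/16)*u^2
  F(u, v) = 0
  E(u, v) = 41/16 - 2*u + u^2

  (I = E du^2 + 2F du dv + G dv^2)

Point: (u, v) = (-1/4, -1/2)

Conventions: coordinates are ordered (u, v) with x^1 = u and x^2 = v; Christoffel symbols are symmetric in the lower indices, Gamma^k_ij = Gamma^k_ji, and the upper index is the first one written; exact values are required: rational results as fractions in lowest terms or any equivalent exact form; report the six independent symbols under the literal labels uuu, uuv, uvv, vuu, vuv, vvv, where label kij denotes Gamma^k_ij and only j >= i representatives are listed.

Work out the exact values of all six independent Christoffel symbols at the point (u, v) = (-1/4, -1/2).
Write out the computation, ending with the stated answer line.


E = 25/8, F = 0, G = 5929/256 at the point
E_u = -5/2, E_v = 0, F_u = 0, F_v = 0, G_u = -385/32, G_v = 0
EG - F^2 = 148225/2048;  g^inv = (2048/148225) * [[5929/256, 0], [0, 25/8]]
first-kind symbols [ij,l] = (1/2)(d_i g_jl + d_j g_il - d_l g_ij): [uu,u] = E_u/2 = -5/4, [uu,v] = F_u - E_v/2 = 0, [uv,u] = E_v/2 = 0, [uv,v] = G_u/2 = -385/64, [vv,u] = F_v - G_u/2 = 385/64, [vv,v] = G_v/2 = 0
Gamma^u_ij = (G*[ij,u] - F*[ij,v])/(EG - F^2), Gamma^v_ij = (E*[ij,v] - F*[ij,u])/(EG - F^2)

Answer: Gamma_uuu = -2/5, Gamma_uuv = 0, Gamma_uvv = 77/40, Gamma_vuu = 0, Gamma_vuv = -20/77, Gamma_vvv = 0


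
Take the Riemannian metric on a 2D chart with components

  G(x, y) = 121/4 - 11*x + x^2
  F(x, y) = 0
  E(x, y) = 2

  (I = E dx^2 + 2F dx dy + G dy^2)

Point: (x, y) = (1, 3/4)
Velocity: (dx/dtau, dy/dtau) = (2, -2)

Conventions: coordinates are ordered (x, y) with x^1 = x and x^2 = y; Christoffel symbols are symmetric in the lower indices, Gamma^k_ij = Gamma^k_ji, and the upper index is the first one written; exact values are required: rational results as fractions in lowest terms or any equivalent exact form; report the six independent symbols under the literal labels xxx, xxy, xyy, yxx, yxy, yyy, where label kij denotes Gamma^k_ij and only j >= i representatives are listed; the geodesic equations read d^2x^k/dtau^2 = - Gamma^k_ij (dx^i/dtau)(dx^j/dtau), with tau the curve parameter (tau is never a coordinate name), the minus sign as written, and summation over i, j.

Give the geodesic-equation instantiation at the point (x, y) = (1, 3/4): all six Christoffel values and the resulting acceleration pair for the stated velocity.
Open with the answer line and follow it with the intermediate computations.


Answer: Gamma_xxx = 0, Gamma_xxy = 0, Gamma_xyy = 9/4, Gamma_yxx = 0, Gamma_yxy = -2/9, Gamma_yyy = 0; accelerations (d^2x/dtau^2, d^2y/dtau^2) = (-9, -16/9)

E = 2, F = 0, G = 81/4 at the point
E_x = 0, E_y = 0, F_x = 0, F_y = 0, G_x = -9, G_y = 0
EG - F^2 = 81/2;  g^inv = (2/81) * [[81/4, 0], [0, 2]]
first-kind symbols [ij,l] = (1/2)(d_i g_jl + d_j g_il - d_l g_ij): [xx,x] = E_x/2 = 0, [xx,y] = F_x - E_y/2 = 0, [xy,x] = E_y/2 = 0, [xy,y] = G_x/2 = -9/2, [yy,x] = F_y - G_x/2 = 9/2, [yy,y] = G_y/2 = 0
Gamma^x_ij = (G*[ij,x] - F*[ij,y])/(EG - F^2), Gamma^y_ij = (E*[ij,y] - F*[ij,x])/(EG - F^2)
Gamma_xxx = 0, Gamma_xxy = 0, Gamma_xyy = 9/4, Gamma_yxx = 0, Gamma_yxy = -2/9, Gamma_yyy = 0
d^2x/dtau^2 = -(Gamma_xxx*(2)^2 + 2*Gamma_xxy*(2)*(-2) + Gamma_xyy*(-2)^2) = -9
d^2y/dtau^2 = -(Gamma_yxx*(2)^2 + 2*Gamma_yxy*(2)*(-2) + Gamma_yyy*(-2)^2) = -16/9


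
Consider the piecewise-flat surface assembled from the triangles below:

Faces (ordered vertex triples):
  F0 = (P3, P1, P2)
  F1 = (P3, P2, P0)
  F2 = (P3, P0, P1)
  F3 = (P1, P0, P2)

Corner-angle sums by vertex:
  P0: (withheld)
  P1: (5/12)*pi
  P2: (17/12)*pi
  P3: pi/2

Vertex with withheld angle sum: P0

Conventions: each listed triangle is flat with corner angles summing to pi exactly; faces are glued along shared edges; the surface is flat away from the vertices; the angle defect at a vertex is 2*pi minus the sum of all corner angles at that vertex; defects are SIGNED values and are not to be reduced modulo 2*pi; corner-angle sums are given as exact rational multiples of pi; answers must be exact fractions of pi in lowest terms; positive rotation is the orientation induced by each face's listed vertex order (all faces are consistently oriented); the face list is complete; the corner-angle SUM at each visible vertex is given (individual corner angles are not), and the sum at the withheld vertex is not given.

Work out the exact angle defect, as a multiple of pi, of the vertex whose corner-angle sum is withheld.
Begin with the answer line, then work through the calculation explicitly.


Answer: defect(P0) = pi/3

V = 4, E = 6, F = 4; chi = V - E + F = 2
Gauss-Bonnet: total defect = 2*pi*chi = 4*pi; visible defects sum to (11/3)*pi


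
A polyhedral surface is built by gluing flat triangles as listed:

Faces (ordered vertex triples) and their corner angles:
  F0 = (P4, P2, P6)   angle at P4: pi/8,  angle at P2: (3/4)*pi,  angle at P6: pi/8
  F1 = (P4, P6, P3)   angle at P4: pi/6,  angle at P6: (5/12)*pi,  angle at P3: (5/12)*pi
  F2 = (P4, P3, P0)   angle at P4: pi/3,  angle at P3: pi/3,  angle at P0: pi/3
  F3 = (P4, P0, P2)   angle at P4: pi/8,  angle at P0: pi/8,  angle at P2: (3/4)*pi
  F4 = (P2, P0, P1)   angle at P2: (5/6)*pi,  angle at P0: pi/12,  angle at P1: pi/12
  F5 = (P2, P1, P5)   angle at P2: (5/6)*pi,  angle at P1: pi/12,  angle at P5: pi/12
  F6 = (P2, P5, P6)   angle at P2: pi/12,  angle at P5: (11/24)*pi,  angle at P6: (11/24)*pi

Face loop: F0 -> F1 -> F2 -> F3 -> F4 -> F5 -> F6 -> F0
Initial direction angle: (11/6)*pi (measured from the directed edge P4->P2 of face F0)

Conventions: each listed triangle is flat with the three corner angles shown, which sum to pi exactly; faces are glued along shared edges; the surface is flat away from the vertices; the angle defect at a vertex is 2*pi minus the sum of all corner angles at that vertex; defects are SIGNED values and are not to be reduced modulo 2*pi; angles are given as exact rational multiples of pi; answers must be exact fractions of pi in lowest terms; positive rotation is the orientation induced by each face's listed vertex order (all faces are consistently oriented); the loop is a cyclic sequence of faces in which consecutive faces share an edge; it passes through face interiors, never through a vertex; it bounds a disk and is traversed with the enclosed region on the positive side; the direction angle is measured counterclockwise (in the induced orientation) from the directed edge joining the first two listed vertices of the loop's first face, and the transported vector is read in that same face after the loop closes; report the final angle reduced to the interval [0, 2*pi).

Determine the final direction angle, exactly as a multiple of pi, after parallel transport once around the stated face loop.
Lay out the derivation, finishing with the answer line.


enclosed vertex P2: corner angles sum to (13/4)*pi, defect = 2*pi - (13/4)*pi = (-5/4)*pi
enclosed vertex P4: corner angles sum to (3/4)*pi, defect = 2*pi - (3/4)*pi = (5/4)*pi
summing the enclosed defects onto the initial angle, mod 2*pi in the induced orientation:
final angle = (11/6)*pi + 0 = (11/6)*pi (mod 2*pi)

Answer: final direction angle = (11/6)*pi


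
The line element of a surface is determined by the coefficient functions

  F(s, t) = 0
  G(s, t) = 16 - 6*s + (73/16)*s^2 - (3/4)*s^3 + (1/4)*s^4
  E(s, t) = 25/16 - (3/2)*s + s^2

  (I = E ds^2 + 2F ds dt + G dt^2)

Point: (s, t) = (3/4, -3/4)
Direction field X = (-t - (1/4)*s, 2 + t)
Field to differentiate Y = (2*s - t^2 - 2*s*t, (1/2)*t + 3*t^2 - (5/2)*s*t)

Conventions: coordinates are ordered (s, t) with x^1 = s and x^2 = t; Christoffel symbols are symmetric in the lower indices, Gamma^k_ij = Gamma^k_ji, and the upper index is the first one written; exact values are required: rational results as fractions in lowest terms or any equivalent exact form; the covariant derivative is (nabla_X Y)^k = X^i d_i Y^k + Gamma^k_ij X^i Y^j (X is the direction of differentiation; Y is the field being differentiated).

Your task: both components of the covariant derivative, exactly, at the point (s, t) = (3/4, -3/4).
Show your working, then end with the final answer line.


E = 1, F = 0, G = 14161/1024 at the point
E_s = 0, E_t = 0, F_s = 0, F_t = 0, G_s = 0, G_t = 0
EG - F^2 = 14161/1024;  g^inv = (1024/14161) * [[14161/1024, 0], [0, 1]]
first-kind symbols [ij,l] = (1/2)(d_i g_jl + d_j g_il - d_l g_ij): [ss,s] = E_s/2 = 0, [ss,t] = F_s - E_t/2 = 0, [st,s] = E_t/2 = 0, [st,t] = G_s/2 = 0, [tt,s] = F_t - G_s/2 = 0, [tt,t] = G_t/2 = 0
Gamma^s_ij = (G*[ij,s] - F*[ij,t])/(EG - F^2), Gamma^t_ij = (E*[ij,t] - F*[ij,s])/(EG - F^2)
Gamma_sss = 0, Gamma_sst = 0, Gamma_stt = 0, Gamma_tss = 0, Gamma_tst = 0, Gamma_ttt = 0
X = (9/16, 5/4), Y = (33/16, 87/32) at the point

Answer: (nabla_X Y)^s = 63/32, (nabla_X Y)^t = -805/128


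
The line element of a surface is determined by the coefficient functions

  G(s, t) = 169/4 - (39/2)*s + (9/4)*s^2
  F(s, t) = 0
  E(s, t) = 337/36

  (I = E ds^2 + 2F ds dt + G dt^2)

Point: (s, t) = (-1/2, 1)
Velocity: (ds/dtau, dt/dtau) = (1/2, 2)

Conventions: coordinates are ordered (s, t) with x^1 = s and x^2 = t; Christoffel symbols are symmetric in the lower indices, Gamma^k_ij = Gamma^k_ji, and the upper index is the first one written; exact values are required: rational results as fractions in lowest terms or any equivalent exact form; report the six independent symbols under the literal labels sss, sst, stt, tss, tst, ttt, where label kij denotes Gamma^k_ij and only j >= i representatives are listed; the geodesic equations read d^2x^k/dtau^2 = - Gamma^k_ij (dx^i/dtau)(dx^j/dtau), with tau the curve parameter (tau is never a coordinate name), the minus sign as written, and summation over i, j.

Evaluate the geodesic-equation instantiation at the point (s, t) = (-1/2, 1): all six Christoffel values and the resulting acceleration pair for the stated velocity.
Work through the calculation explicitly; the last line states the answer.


E = 337/36, F = 0, G = 841/16 at the point
E_s = 0, E_t = 0, F_s = 0, F_t = 0, G_s = -87/4, G_t = 0
EG - F^2 = 283417/576;  g^inv = (576/283417) * [[841/16, 0], [0, 337/36]]
first-kind symbols [ij,l] = (1/2)(d_i g_jl + d_j g_il - d_l g_ij): [ss,s] = E_s/2 = 0, [ss,t] = F_s - E_t/2 = 0, [st,s] = E_t/2 = 0, [st,t] = G_s/2 = -87/8, [tt,s] = F_t - G_s/2 = 87/8, [tt,t] = G_t/2 = 0
Gamma^s_ij = (G*[ij,s] - F*[ij,t])/(EG - F^2), Gamma^t_ij = (E*[ij,t] - F*[ij,s])/(EG - F^2)
Gamma_sss = 0, Gamma_sst = 0, Gamma_stt = 783/674, Gamma_tss = 0, Gamma_tst = -6/29, Gamma_ttt = 0
d^2s/dtau^2 = -(Gamma_sss*(1/2)^2 + 2*Gamma_sst*(1/2)*(2) + Gamma_stt*(2)^2) = -1566/337
d^2t/dtau^2 = -(Gamma_tss*(1/2)^2 + 2*Gamma_tst*(1/2)*(2) + Gamma_ttt*(2)^2) = 12/29

Answer: Gamma_sss = 0, Gamma_sst = 0, Gamma_stt = 783/674, Gamma_tss = 0, Gamma_tst = -6/29, Gamma_ttt = 0; accelerations (d^2s/dtau^2, d^2t/dtau^2) = (-1566/337, 12/29)


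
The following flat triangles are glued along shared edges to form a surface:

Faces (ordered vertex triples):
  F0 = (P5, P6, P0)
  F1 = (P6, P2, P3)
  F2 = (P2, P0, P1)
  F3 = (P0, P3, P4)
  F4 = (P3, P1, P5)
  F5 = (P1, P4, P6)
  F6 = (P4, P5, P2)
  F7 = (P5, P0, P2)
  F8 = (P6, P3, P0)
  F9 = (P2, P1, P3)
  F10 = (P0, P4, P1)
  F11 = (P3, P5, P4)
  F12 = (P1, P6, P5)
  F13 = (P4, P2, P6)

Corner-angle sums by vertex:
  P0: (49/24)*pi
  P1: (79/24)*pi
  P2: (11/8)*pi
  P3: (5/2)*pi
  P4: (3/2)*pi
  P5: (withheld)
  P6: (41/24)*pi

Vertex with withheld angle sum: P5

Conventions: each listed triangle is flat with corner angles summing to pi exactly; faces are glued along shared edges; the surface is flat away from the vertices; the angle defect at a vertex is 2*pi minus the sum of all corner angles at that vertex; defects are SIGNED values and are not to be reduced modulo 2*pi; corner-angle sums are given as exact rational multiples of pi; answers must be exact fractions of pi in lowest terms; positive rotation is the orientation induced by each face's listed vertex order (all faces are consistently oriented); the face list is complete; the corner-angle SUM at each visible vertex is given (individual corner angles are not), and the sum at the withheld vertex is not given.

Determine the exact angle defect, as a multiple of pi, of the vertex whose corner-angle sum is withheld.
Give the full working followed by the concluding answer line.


V = 7, E = 21, F = 14; chi = V - E + F = 0
Gauss-Bonnet: total defect = 2*pi*chi = 0; visible defects sum to (-5/12)*pi

Answer: defect(P5) = (5/12)*pi


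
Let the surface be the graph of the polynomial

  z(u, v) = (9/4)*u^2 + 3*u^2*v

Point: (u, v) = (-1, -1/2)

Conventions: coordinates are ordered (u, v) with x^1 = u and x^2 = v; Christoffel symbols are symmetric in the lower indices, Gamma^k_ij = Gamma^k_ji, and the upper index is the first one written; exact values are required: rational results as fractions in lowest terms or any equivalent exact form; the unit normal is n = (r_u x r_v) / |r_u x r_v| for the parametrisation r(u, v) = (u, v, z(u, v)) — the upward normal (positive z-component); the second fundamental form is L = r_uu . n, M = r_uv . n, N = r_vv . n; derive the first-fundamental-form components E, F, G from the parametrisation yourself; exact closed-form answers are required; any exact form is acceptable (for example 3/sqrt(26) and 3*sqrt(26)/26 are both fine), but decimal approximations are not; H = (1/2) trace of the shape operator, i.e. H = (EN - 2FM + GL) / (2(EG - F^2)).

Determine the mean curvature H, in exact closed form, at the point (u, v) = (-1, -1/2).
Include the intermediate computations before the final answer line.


z_u = -3/2, z_v = 3, z_uu = 3/2, z_uv = -6, z_vv = 0
E = 13/4, F = -9/2, G = 10; answer radicand W^2 = 49/4
unnormalised second-form numerators: l = 3/2, m = -6, n = 0; L = l/sqrt(49/4), and similarly M = m/sqrt(W^2), N = n/sqrt(W^2)
H = (E*n - 2*F*m + G*l) / (2*(EG - F^2)*sqrt(W^2)); E*n - 2*F*m + G*l = -39, EG - F^2 = 49/4, so H = (-78/49)/sqrt(49/4)

Answer: H = -156/343


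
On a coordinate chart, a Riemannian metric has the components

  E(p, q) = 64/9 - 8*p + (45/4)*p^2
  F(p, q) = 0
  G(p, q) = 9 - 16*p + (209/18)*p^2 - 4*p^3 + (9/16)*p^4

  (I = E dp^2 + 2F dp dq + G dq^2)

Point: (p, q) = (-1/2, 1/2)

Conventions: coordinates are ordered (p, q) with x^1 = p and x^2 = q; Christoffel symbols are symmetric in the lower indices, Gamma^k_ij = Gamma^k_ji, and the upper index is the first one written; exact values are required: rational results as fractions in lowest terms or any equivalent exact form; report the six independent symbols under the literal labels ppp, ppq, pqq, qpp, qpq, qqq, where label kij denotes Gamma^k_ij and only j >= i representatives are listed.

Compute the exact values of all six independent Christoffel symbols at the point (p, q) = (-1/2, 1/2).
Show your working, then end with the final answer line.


E = 2005/144, F = 0, G = 47089/2304 at the point
E_p = -77/4, E_q = 0, F_p = 0, F_q = 0, G_p = -8897/288, G_q = 0
EG - F^2 = 94413445/331776;  g^inv = (331776/94413445) * [[47089/2304, 0], [0, 2005/144]]
first-kind symbols [ij,l] = (1/2)(d_i g_jl + d_j g_il - d_l g_ij): [pp,p] = E_p/2 = -77/8, [pp,q] = F_p - E_q/2 = 0, [pq,p] = E_q/2 = 0, [pq,q] = G_p/2 = -8897/576, [qq,p] = F_q - G_p/2 = 8897/576, [qq,q] = G_q/2 = 0
Gamma^p_ij = (G*[ij,p] - F*[ij,q])/(EG - F^2), Gamma^q_ij = (E*[ij,q] - F*[ij,p])/(EG - F^2)

Answer: Gamma_ppp = -1386/2005, Gamma_ppq = 0, Gamma_pqq = 8897/8020, Gamma_qpp = 0, Gamma_qpq = -164/217, Gamma_qqq = 0


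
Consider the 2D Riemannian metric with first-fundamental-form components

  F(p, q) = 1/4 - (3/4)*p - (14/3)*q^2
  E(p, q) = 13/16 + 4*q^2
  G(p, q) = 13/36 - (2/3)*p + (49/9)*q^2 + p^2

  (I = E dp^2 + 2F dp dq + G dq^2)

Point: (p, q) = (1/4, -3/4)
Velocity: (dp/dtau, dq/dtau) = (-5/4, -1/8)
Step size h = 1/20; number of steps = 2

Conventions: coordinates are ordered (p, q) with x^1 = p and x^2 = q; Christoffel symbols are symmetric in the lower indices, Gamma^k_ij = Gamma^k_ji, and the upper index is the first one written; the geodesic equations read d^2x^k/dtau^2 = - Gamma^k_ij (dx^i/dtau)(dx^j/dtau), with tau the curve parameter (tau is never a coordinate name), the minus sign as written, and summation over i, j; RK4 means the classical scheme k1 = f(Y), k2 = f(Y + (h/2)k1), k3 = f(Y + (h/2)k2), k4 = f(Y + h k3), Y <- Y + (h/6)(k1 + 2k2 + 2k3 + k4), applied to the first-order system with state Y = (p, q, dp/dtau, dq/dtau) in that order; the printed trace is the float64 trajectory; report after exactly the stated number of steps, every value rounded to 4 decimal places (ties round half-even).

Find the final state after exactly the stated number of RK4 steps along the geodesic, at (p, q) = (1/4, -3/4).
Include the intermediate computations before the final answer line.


f(Y) = (dp/dtau, dq/dtau, -Gamma^p_ij Y'^i Y'^j, -Gamma^q_ij Y'^i Y'^j) with the Gammas evaluated at the stage position; h = 0.050000; intermediate values shown to 6 dp
step 0: p = 0.2500, q = -0.7500, dp/dtau = -1.2500, dq/dtau = -0.1250
step 1:
  k1: at (p, q) = (0.250000, -0.750000), (dp/dtau, dq/dtau) = (-1.250000, -0.125000); Gamma_ppp = 1.601833, Gamma_ppq = -2.825998, Gamma_pqq = 3.625387, Gamma_qpp = 1.914386, Gamma_qpq = -2.206680, Gamma_qqq = 1.568552; k1 = (-1.250000, -0.125000, -1.676386, -2.326149)
  k2: at (p, q) = (0.218750, -0.753125), (dp/dtau, dq/dtau) = (-1.291910, -0.183154); Gamma_ppp = 1.537993, Gamma_ppq = -2.757596, Gamma_pqq = 3.567253, Gamma_qpp = 1.850462, Gamma_qpq = -2.141541, Gamma_qqq = 1.502543; k2 = (-1.291910, -0.183154, -1.381628, -2.125427)
  k3: at (p, q) = (0.217702, -0.754579), (dp/dtau, dq/dtau) = (-1.284541, -0.178136); Gamma_ppp = 1.540051, Gamma_ppq = -2.759938, Gamma_pqq = 3.570134, Gamma_qpp = 1.851383, Gamma_qpq = -2.143633, Gamma_qqq = 1.506968; k3 = (-1.284541, -0.178136, -1.391369, -2.121662)
  k4: at (p, q) = (0.185773, -0.758907), (dp/dtau, dq/dtau) = (-1.319568, -0.231083); Gamma_ppp = 1.480945, Gamma_ppq = -2.696300, Gamma_pqq = 3.517525, Gamma_qpp = 1.790812, Gamma_qpq = -2.082514, Gamma_qqq = 1.447714; k4 = (-1.319568, -0.231083, -1.122181, -1.925536)
  Y <- Y + (h/6)(k1 + 2k2 + 2k3 + k4): p = 0.1856, q = -0.7590, dp/dtau = -1.3195, dq/dtau = -0.2312
step 2:
  k1: at (p, q) = (0.185646, -0.758989), (dp/dtau, dq/dtau) = (-1.319538, -0.231216); Gamma_ppp = 1.480908, Gamma_ppq = -2.696263, Gamma_pqq = 3.517539, Gamma_qpp = 1.790715, Gamma_qpq = -2.082471, Gamma_qqq = 1.447791; k1 = (-1.319538, -0.231216, -1.121331, -1.924645)
  k2: at (p, q) = (0.152658, -0.764769), (dp/dtau, dq/dtau) = (-1.347571, -0.279332); Gamma_ppp = 1.426250, Gamma_ppq = -2.637068, Gamma_pqq = 3.470099, Gamma_qpp = 1.733116, Gamma_qpq = -2.025112, Gamma_qqq = 1.395272; k2 = (-1.347571, -0.279332, -0.875468, -1.731534)
  k3: at (p, q) = (0.151957, -0.765972), (dp/dtau, dq/dtau) = (-1.341425, -0.274504); Gamma_ppp = 1.428194, Gamma_ppq = -2.639207, Gamma_pqq = 3.472525, Gamma_qpp = 1.734140, Gamma_qpq = -2.027046, Gamma_qqq = 1.399130; k3 = (-1.341425, -0.274504, -0.887933, -1.733051)
  k4: at (p, q) = (0.118575, -0.772714), (dp/dtau, dq/dtau) = (-1.363935, -0.317868); Gamma_ppp = 1.377681, Gamma_ppq = -2.584044, Gamma_pqq = 3.429304, Gamma_qpp = 1.679688, Gamma_qpq = -1.973185, Gamma_qqq = 1.352179; k4 = (-1.363935, -0.317868, -0.668791, -1.550425)
  Y <- Y + (h/6)(k1 + 2k2 + 2k3 + k4): p = 0.1185, q = -0.7728, dp/dtau = -1.3638, dq/dtau = -0.3179

Answer: p = 0.1185, q = -0.7728, dp/dtau = -1.3638, dq/dtau = -0.3179


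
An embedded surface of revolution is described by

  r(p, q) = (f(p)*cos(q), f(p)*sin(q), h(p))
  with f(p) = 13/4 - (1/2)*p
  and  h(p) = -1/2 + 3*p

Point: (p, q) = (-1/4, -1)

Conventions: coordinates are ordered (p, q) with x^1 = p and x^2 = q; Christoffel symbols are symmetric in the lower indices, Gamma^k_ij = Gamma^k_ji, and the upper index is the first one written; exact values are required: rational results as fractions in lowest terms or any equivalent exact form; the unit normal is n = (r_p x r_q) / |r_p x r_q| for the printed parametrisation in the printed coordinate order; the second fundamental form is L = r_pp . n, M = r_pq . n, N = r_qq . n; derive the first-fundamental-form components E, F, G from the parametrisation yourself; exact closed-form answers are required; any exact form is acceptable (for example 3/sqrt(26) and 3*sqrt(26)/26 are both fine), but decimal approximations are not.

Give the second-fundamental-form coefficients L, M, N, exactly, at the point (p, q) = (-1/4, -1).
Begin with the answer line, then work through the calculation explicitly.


Answer: L = 0, M = 0, N = 81*sqrt(37)/148

f = 27/8, f' = -1/2, f'' = 0, h' = 3, h'' = 0
E = 37/4, F = 0, G = 729/64; answer radicand W^2 = 37/4
unnormalised second-form numerators: l = 0, m = 0, n = 81/8; L = l/sqrt(37/4), and similarly M = m/sqrt(W^2), N = n/sqrt(W^2)


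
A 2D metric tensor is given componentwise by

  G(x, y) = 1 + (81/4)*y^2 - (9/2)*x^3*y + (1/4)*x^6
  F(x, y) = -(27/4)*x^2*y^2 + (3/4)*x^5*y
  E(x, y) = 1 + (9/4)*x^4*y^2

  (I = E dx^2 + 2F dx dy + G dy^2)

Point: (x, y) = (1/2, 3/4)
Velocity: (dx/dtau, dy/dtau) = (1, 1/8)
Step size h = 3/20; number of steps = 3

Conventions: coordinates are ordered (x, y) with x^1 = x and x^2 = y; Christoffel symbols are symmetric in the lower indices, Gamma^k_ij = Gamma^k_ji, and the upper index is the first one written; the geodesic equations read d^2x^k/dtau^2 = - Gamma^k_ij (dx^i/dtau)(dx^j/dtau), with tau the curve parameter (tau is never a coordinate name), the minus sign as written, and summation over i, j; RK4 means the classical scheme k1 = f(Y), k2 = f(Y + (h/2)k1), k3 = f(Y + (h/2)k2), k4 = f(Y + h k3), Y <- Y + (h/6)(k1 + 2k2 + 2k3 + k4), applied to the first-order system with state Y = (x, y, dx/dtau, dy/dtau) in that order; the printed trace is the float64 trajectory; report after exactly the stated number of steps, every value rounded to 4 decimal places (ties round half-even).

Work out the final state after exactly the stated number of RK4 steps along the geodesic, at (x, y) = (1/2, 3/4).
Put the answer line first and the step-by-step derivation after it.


Answer: x = 0.9431, y = 0.8490, dx/dtau = 0.9559, dy/dtau = 0.3387

f(Y) = (dx/dtau, dy/dtau, -Gamma^x_ij Y'^i Y'^j, -Gamma^y_ij Y'^i Y'^j) with the Gammas evaluated at the stage position; h = 0.150000; intermediate values shown to 6 dp
step 0: x = 0.5000, y = 0.7500, dx/dtau = 1.0000, dy/dtau = 0.1250
step 1:
  k1: at (x, y) = (0.500000, 0.750000), (dx/dtau, dy/dtau) = (1.000000, 0.125000); Gamma_xxx = 0.026254, Gamma_xxy = 0.008751, Gamma_xyy = -0.105016, Gamma_yxx = -0.309213, Gamma_yxy = -0.103071, Gamma_yyy = 1.236853; k1 = (1.000000, 0.125000, -0.026801, 0.315655)
  k2: at (x, y) = (0.575000, 0.759375), (dx/dtau, dy/dtau) = (0.997990, 0.148674); Gamma_xxx = 0.040508, Gamma_xxy = 0.015336, Gamma_xyy = -0.139157, Gamma_yxx = -0.357332, Gamma_yxy = -0.135286, Gamma_yyy = 1.227551; k2 = (0.997990, 0.148674, -0.041820, 0.368910)
  k3: at (x, y) = (0.574849, 0.761151), (dx/dtau, dy/dtau) = (0.996863, 0.152668); Gamma_xxx = 0.040485, Gamma_xxy = 0.015288, Gamma_xyy = -0.138792, Gamma_yxx = -0.357354, Gamma_yxy = -0.134943, Gamma_yyy = 1.225082; k3 = (0.996863, 0.152668, -0.041650, 0.367636)
  k4: at (x, y) = (0.649530, 0.772900), (dx/dtau, dy/dtau) = (0.993752, 0.180145); Gamma_xxx = 0.059398, Gamma_xxy = 0.024958, Gamma_xyy = -0.177477, Gamma_yxx = -0.405734, Gamma_yxy = -0.170485, Gamma_yyy = 1.212301; k4 = (0.993752, 0.180145, -0.061835, 0.422379)
  Y <- Y + (h/6)(k1 + 2k2 + 2k3 + k4): x = 0.6496, y = 0.7727, dx/dtau = 0.9936, dy/dtau = 0.1803
step 2:
  k1: at (x, y) = (0.649586, 0.772696), (dx/dtau, dy/dtau) = (0.993611, 0.180278); Gamma_xxx = 0.059413, Gamma_xxy = 0.024974, Gamma_xyy = -0.177553, Gamma_yxx = -0.405757, Gamma_yxy = -0.170555, Gamma_yyy = 1.212583; k1 = (0.993611, 0.180278, -0.061833, 0.422281)
  k2: at (x, y) = (0.724107, 0.786217), (dx/dtau, dy/dtau) = (0.988973, 0.211949); Gamma_xxx = 0.083868, Gamma_xxy = 0.038621, Gamma_xyy = -0.220975, Gamma_yxx = -0.454110, Gamma_yxy = -0.209118, Gamma_yyy = 1.196486; k2 = (0.988973, 0.211949, -0.088293, 0.478069)
  k3: at (x, y) = (0.723759, 0.788592), (dx/dtau, dy/dtau) = (0.986989, 0.216133); Gamma_xxx = 0.083755, Gamma_xxy = 0.038434, Gamma_xyy = -0.220117, Gamma_yxx = -0.454046, Gamma_yxy = -0.208359, Gamma_yyy = 1.193286; k3 = (0.986989, 0.216133, -0.087705, 0.475459)
  k4: at (x, y) = (0.797635, 0.805116), (dx/dtau, dy/dtau) = (0.980455, 0.251597); Gamma_xxx = 0.114373, Gamma_xxy = 0.056655, Gamma_xyy = -0.267149, Gamma_yxx = -0.501540, Gamma_yxy = -0.248440, Gamma_yyy = 1.171478; k4 = (0.980455, 0.251597, -0.120987, 0.530540)
  Y <- Y + (h/6)(k1 + 2k2 + 2k3 + k4): x = 0.7977, y = 0.8049, dx/dtau = 0.9802, dy/dtau = 0.2518
step 3:
  k1: at (x, y) = (0.797736, 0.804897), (dx/dtau, dy/dtau) = (0.980240, 0.251775); Gamma_xxx = 0.114420, Gamma_xxy = 0.056701, Gamma_xyy = -0.267296, Gamma_yxx = -0.501589, Gamma_yxy = -0.248564, Gamma_yyy = 1.171764; k1 = (0.980240, 0.251775, -0.120986, 0.530375)
  k2: at (x, y) = (0.871254, 0.823780), (dx/dtau, dy/dtau) = (0.971166, 0.291553); Gamma_xxx = 0.152086, Gamma_xxy = 0.080426, Gamma_xyy = -0.317853, Gamma_yxx = -0.547449, Gamma_yxy = -0.289499, Gamma_yyy = 1.144138; k2 = (0.971166, 0.291553, -0.161968, 0.583020)
  k3: at (x, y) = (0.870574, 0.826763), (dx/dtau, dy/dtau) = (0.968093, 0.295502); Gamma_xxx = 0.151692, Gamma_xxy = 0.079865, Gamma_xyy = -0.316132, Gamma_yxx = -0.547203, Gamma_yxy = -0.288099, Gamma_yyy = 1.140388; k3 = (0.968093, 0.295502, -0.160256, 0.578095)
  k4: at (x, y) = (0.942950, 0.849222), (dx/dtau, dy/dtau) = (0.956202, 0.338489); Gamma_xxx = 0.196340, Gamma_xxy = 0.109005, Gamma_xyy = -0.367781, Gamma_yxx = -0.589778, Gamma_yxy = -0.327436, Gamma_yyy = 1.104765; k4 = (0.956202, 0.338489, -0.207941, 0.624627)
  Y <- Y + (h/6)(k1 + 2k2 + 2k3 + k4): x = 0.9431, y = 0.8490, dx/dtau = 0.9559, dy/dtau = 0.3387


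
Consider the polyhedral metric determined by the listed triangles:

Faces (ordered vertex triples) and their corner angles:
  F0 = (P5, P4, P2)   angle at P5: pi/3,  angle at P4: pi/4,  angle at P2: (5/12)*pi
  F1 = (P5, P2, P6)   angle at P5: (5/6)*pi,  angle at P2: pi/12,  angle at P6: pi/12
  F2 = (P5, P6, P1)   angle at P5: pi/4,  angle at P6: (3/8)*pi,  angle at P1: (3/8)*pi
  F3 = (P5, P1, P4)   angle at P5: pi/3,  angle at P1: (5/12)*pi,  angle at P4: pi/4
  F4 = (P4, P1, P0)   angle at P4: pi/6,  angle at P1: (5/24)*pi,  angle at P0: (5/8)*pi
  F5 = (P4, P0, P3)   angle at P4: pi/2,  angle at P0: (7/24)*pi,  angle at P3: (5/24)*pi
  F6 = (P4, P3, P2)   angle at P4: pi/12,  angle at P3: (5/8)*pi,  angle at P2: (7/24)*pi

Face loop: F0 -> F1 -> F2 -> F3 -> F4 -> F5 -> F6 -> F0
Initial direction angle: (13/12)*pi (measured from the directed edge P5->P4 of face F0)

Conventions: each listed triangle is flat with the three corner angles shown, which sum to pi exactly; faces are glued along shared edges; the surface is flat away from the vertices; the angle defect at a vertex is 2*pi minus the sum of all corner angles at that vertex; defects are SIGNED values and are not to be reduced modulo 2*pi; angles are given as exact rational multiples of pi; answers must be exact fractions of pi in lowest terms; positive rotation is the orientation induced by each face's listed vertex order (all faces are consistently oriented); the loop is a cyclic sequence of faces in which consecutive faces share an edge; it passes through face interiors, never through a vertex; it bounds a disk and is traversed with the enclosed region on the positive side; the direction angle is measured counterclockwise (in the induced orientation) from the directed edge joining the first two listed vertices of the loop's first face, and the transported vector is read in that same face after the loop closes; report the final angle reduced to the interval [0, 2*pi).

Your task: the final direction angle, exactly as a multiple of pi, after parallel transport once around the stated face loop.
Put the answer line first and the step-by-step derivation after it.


Answer: final direction angle = pi/12

enclosed vertex P4: corner angles sum to (5/4)*pi, defect = 2*pi - (5/4)*pi = (3/4)*pi
enclosed vertex P5: corner angles sum to (7/4)*pi, defect = 2*pi - (7/4)*pi = pi/4
the rotation equals the total enclosed defect, so the final angle is initial + defects (mod 2*pi)
final angle = (13/12)*pi + pi = pi/12 (mod 2*pi)
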